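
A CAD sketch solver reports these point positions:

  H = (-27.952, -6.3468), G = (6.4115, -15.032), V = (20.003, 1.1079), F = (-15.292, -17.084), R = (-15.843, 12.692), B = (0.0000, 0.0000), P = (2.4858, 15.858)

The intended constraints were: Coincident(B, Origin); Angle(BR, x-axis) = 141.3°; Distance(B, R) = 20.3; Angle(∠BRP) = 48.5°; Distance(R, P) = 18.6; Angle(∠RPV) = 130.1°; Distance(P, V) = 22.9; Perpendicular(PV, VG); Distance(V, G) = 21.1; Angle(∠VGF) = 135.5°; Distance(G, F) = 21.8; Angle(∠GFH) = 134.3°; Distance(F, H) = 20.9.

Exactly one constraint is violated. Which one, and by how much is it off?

Distance(F, H) = 20.9 — off by 4.30.

B = (0.00, 0.00) ✓; BR at 141.3° ✓; |BR| = 20.30 ✓; ∠BRP = 48.50° ✓; |RP| = 18.60 ✓; ∠RPV = 130.1° ✓; |PV| = 22.90 ✓; ∠(PV, VG) = 90.00° ✓; |VG| = 21.10 ✓; ∠VGF = 135.5° ✓; |GF| = 21.80 ✓; ∠GFH = 134.3° ✓; |FH| = 16.60 ✗.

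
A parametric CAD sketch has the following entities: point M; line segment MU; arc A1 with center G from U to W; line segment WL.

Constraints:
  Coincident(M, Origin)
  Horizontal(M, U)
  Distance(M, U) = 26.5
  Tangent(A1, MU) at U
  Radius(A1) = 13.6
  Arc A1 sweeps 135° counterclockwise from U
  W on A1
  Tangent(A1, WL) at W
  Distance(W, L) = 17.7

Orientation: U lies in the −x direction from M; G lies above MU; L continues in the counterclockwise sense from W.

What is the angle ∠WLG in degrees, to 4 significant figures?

37.54°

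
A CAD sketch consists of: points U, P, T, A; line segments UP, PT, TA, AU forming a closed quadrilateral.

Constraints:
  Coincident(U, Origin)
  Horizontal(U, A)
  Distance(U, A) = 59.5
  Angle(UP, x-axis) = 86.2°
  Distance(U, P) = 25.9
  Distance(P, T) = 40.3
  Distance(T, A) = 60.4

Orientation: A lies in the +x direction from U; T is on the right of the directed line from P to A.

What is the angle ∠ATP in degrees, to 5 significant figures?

74.933°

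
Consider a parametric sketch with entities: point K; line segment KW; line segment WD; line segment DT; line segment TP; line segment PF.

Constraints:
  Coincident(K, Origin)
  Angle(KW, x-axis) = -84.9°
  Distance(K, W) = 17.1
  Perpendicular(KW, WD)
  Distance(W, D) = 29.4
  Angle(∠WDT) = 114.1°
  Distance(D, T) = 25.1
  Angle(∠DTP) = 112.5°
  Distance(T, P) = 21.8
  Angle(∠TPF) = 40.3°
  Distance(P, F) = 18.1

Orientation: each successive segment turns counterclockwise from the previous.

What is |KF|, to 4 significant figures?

25.90

∠DTP = 112.5° gives TP at 138.5° from the x-axis; with |TP| = 21.8, P = (22.65, 23.76). ∠TPF = 40.3° gives PF at -81.80° from the x-axis; with |PF| = 18.1, F = (25.23, 5.844). Then |KF| = |F − K| = 25.90.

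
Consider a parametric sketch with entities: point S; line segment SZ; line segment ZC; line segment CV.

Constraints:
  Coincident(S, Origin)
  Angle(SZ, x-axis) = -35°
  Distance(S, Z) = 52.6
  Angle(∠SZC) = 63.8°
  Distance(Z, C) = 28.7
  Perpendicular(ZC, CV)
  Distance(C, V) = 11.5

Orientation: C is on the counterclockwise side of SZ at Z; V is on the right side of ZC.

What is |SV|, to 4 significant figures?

58.95

S is at the origin; SZ runs at -35.0° with length 52.6, so Z = 52.6·(cos -35.0°, sin -35.0°) = (43.09, -30.17). ∠SZC = 63.8°, so ZC runs at -35.0° + (180° − 63.8°) = 81.20° from the x-axis; with |ZC| = 28.7, C = Z + 28.7·(cos 81.20°, sin 81.20°) = (47.48, -1.808). ZC is perpendicular to CV; with |CV| = 11.5 on the right of ZC, V = C + 11.5·(0.9882, -0.1530) = (58.84, -3.567). Then |SV| = |V − S| = 58.95.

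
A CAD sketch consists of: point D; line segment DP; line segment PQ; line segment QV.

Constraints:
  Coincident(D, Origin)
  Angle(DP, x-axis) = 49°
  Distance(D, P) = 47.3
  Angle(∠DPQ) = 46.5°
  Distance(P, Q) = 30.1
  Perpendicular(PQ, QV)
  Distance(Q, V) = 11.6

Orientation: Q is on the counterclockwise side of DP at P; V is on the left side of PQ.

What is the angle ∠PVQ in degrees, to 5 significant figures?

68.924°

D is at the origin; DP runs at 49.0° with length 47.3, so P = 47.3·(cos 49.0°, sin 49.0°) = (31.032, 35.698). ∠DPQ = 46.5°, so PQ runs at 49.0° + (180° − 46.5°) = 182.50° from the x-axis; with |PQ| = 30.1, Q = P + 30.1·(cos 182.50°, sin 182.50°) = (0.96024, 34.385). The perpendicularity gives QV at right angles to PQ; with |QV| = 11.6 on the left of PQ, V = Q + 11.6·(0.043619, -0.99905) = (1.4662, 22.796). Then cos ∠PVQ = VP·VQ / (|VP||VQ|), giving 68.924°.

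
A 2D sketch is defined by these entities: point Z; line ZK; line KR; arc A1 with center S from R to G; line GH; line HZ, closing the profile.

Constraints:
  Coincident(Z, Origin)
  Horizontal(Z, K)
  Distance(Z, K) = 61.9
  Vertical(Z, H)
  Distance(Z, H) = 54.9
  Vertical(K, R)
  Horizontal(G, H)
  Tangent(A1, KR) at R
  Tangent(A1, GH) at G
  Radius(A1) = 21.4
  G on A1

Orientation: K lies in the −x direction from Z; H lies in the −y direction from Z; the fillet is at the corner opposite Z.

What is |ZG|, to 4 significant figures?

68.22

Z is at the origin; Z and K share the same y with |ZK| = 61.9 and K on the −x side, so K = (-61.90, 0.000). Z and H share the same x with |ZH| = 54.9 and H on the −y side, so H = (0.000, -54.90). The virtual corner opposite Z is at (-61.90, -54.90). Since A1 is tangent to KR there, SR ⟂ KR and the tangent condition forces SG to be normal to GH, with radius 21.4, so the center S sits 21.4 in from both sides at S = (-40.50, -33.50). That places the tangent points at R = (-61.90, -33.50) on KR and G = (-40.50, -54.90) on GH. Then |ZG| = |G − Z| = 68.22.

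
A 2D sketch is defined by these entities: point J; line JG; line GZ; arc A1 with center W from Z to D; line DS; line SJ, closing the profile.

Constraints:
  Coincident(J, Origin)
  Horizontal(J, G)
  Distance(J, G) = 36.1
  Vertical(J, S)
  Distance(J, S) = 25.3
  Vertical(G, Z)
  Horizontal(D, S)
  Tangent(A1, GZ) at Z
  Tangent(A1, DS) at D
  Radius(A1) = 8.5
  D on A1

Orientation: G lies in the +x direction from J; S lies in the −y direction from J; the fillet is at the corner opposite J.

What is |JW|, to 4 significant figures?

32.31

J is at the origin; JG is horizontal with |JG| = 36.1 and G on the +x side, so G = (36.10, 0.000). J and S share the same x with |JS| = 25.3 and S on the −y side, so S = (0.000, -25.30). The virtual corner opposite J is at (36.10, -25.30). A1 meets GZ tangentially, so WZ is at right angles to GZ and A1 meets DS tangentially, so WD is at right angles to DS, with radius 8.5, so the center W sits 8.5 in from both sides at W = (27.60, -16.80). Then |JW| = |W − J| = 32.31.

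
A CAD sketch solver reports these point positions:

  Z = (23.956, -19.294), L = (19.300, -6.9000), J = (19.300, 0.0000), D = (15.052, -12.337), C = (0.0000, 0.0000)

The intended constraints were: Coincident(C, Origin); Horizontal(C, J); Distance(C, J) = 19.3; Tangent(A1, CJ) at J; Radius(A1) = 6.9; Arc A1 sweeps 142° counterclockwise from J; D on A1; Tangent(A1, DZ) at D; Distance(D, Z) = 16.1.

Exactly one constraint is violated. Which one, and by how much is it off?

Distance(D, Z) = 16.1 — off by 4.80.

C = (0.00, 0.00) ✓; C.y = 0.00, J.y = 0.00 ✓; |CJ| = 19.30 ✓; ∠(LJ, JC) = 90.00° ✓; |LJ| = 6.900 ✓; bearing(L→D) − bearing(L→J) = 142.0° ✓; |LD| = 6.900 ✓; ∠(LD, DZ) = 90.00° ✓; |DZ| = 11.30 ✗.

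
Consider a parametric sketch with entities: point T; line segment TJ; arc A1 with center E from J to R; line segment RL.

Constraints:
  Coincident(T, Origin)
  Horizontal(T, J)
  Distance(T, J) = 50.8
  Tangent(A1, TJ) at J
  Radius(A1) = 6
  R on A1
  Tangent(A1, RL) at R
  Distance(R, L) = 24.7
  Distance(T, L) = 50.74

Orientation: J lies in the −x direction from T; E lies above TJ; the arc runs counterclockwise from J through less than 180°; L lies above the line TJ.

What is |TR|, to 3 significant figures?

45.2

Checks: |EJ| = 6.000 ✓; |ER| = 6.000 ✓; ∠(ER, RL) = 90.00° ✓; |RL| = 24.70 ✓; |TL| = 50.74 ✓.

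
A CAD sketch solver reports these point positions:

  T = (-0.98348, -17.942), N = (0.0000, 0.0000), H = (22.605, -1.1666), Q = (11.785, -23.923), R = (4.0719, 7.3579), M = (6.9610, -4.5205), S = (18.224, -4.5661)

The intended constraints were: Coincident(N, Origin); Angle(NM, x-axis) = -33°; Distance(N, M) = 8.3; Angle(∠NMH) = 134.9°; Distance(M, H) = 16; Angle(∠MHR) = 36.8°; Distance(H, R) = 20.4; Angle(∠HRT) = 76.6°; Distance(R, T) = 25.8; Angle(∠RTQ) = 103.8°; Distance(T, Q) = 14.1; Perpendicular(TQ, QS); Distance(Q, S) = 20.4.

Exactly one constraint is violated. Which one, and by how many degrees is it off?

Perpendicular(TQ, QS) — off by 6.70°.

N = (0.00, 0.00) ✓; NM at -33.00° ✓; |NM| = 8.300 ✓; ∠NMH = 134.9° ✓; |MH| = 16.00 ✓; ∠MHR = 36.80° ✓; |HR| = 20.40 ✓; ∠HRT = 76.60° ✓; |RT| = 25.80 ✓; ∠RTQ = 103.8° ✓; |TQ| = 14.10 ✓; ∠(TQ, QS) = 96.70° ✗; |QS| = 20.40 ✓.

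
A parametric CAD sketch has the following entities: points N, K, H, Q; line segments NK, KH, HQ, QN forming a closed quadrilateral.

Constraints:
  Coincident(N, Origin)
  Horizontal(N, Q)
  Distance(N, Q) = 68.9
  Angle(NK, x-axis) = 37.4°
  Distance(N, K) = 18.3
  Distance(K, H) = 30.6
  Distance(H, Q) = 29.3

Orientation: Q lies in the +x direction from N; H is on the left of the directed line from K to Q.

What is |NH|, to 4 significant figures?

47.61

N is at the origin; NQ is horizontal with |NQ| = 68.9 and Q in +x, so Q = (68.9, 0). NK runs at 37.4° with |NK| = 18.3, so K = (14.54, 11.11). H is determined by |KH| = 30.6 and |HQ| = 29.3 together: it lies at the intersection of circle(K, 30.6) and circle(Q, 29.3). With |KQ| = 55.49, the foot of the radical line on KQ is 28.45 from K and the perpendicular offset is √(30.6² − 28.45²) = 11.28. Taking the left-of-KQ solution: H = (44.67, 16.47).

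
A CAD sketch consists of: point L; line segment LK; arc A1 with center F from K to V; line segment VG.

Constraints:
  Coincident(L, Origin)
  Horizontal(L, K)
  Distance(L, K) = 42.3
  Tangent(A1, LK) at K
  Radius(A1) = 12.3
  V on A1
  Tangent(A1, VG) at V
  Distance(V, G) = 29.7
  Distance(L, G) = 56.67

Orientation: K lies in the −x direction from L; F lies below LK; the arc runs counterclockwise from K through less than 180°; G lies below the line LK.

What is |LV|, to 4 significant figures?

55.90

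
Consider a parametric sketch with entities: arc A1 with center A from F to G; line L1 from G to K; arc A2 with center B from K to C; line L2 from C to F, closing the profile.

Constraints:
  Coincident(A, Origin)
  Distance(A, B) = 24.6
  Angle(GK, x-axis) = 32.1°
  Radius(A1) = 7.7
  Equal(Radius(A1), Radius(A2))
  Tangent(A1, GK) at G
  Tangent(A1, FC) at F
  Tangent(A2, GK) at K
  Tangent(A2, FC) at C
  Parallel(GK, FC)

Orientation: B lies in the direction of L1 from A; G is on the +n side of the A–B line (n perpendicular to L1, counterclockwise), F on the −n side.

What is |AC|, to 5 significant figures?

25.777

The slot axis is L1's direction at 32.1°, so u = (cos 32.1°, sin 32.1°) = (0.84712, 0.53140) and n = (−sin 32.1°, cos 32.1°) = (-0.53140, 0.84712). A is at the origin and B lies 24.6 along u from A, so B = 24.6·u = (20.839, 13.072). Tangency of A1 to both parallel lines with radius 7.7 puts G and F at A ± 7.7·n: G = (-4.0918, 6.5228), F = (4.0918, -6.5228). Equal radii place K and C the same way about B: K = B + 7.7·n = (16.747, 19.595), C = B − 7.7·n = (24.931, 6.5496). Then |AC| = |C − A| = 25.777.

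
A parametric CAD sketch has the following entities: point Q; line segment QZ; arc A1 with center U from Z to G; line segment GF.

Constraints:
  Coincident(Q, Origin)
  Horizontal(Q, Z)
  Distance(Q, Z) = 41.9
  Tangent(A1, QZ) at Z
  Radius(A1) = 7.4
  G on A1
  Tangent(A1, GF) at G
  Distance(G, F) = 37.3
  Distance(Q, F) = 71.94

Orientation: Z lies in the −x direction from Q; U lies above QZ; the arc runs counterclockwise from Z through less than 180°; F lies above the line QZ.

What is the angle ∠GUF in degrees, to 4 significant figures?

78.78°

Checks: |UG| = 7.400 ✓; ∠(UG, GF) = 90.00° ✓; |GF| = 37.30 ✓; |QF| = 71.94 ✓.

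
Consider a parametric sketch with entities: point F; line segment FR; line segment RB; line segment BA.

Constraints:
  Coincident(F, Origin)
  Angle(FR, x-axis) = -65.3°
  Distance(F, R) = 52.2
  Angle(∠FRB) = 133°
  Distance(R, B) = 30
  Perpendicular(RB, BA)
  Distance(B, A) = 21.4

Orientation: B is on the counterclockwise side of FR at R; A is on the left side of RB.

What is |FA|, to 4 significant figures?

67.71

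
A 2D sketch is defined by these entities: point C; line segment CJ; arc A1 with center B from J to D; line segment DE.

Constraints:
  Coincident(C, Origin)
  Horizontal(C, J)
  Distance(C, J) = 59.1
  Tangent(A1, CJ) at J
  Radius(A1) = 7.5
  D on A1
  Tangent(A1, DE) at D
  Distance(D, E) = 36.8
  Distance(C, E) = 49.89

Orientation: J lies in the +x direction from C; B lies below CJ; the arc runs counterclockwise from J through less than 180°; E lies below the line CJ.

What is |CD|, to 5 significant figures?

52.695

C is at the origin; CJ is horizontal with |CJ| = 59.1 and J on the +x side, so J = (59.100, 0.0000). Tangency of A1 to CJ means the radius BJ is perpendicular to CJ, so B = J + (0, -7.5) = (59.100, -7.5000). Since BD ⟂ DE (tangency), |BE| = √(7.5² + 36.8²) = 37.556 regardless of where D sits on A1. So E lies on both circle(C, 49.89) and circle(B, 37.556); the below-CJ intersection is E = (34.588, -35.954). D is the foot of the tangent from E: D = (52.555, -3.8383).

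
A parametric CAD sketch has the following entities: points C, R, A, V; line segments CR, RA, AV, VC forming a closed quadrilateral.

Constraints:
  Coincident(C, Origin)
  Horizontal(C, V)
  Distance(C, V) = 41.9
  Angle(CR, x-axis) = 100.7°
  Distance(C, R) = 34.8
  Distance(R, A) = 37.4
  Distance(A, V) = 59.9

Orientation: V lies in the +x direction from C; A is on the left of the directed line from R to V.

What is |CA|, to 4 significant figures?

61.48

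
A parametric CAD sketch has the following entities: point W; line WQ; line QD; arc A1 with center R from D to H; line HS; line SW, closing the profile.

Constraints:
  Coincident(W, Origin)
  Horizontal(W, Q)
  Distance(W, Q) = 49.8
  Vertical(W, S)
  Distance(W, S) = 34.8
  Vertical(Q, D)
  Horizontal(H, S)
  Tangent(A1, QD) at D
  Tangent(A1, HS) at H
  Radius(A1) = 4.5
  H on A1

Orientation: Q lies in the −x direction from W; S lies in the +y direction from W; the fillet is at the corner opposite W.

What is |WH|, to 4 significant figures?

57.12

W is at the origin; W and Q share the same y with |WQ| = 49.8 and Q on the −x side, so Q = (-49.80, 0.000). WS is vertical with |WS| = 34.8 and S on the +y side, so S = (0.000, 34.80). The virtual corner opposite W is at (-49.80, 34.80). Since A1 is tangent to QD there, RD ⟂ QD and the tangent condition forces RH to be normal to HS, with radius 4.5, so the center R sits 4.5 in from both sides at R = (-45.30, 30.30). That places the tangent points at D = (-49.80, 30.30) on QD and H = (-45.30, 34.80) on HS. Then |WH| = |H − W| = 57.12.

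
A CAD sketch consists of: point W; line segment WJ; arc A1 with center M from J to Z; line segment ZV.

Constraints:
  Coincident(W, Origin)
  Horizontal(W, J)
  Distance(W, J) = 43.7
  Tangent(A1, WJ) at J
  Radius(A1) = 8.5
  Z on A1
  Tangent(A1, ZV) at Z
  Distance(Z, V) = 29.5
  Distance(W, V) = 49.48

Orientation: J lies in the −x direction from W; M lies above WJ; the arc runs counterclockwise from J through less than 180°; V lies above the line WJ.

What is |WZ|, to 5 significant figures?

36.077

Checks: |MZ| = 8.500 ✓; ∠(MZ, ZV) = 90.00° ✓; |ZV| = 29.50 ✓; |WV| = 49.48 ✓.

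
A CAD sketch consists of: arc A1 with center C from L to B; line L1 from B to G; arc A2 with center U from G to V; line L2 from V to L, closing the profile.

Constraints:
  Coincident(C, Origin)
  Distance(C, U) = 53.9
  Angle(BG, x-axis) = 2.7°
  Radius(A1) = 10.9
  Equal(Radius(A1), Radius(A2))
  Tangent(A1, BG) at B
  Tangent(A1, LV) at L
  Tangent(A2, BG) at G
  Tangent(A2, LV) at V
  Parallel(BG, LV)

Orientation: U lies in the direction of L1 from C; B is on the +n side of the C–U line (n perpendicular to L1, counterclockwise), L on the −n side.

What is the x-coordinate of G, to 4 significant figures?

53.33

The slot axis is L1's direction at 2.7°, so u = (cos 2.7°, sin 2.7°) = (0.9989, 0.04711) and n = (−sin 2.7°, cos 2.7°) = (-0.04711, 0.9989). C is at the origin and U lies 53.9 along u from C, so U = 53.9·u = (53.84, 2.539). Tangency of A1 to both parallel lines with radius 10.9 puts B and L at C ± 10.9·n: B = (-0.5135, 10.89), L = (0.5135, -10.89). Equal radii place G and V the same way about U: G = U + 10.9·n = (53.33, 13.43), V = U − 10.9·n = (54.35, -8.349). So G.x = 53.33.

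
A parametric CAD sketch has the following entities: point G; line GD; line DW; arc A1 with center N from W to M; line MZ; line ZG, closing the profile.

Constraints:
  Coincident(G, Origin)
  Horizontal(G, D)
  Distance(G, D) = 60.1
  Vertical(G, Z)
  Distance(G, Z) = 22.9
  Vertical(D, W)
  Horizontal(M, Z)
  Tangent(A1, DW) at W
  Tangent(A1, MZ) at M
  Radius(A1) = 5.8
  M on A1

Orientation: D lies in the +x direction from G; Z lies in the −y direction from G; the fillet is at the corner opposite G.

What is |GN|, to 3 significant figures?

56.9

G is at the origin; GD is horizontal with |GD| = 60.1 and D on the +x side, so D = (60.1, 0.00). G and Z share the same x with |GZ| = 22.9 and Z on the −y side, so Z = (0.00, -22.9). The virtual corner opposite G is at (60.1, -22.9). A1 meets DW tangentially, so NW is at right angles to DW and A1 meets MZ tangentially, so NM is at right angles to MZ, with radius 5.8, so the center N sits 5.8 in from both sides at N = (54.3, -17.1). Then |GN| = |N − G| = 56.9.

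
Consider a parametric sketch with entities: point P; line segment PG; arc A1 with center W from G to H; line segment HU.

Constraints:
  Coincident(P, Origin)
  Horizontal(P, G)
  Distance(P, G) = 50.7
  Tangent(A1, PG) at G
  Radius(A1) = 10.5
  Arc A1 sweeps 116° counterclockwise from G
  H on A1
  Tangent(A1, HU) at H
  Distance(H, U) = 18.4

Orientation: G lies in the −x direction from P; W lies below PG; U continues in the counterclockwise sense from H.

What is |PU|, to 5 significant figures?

60.931

P is at the origin; PG is horizontal with |PG| = 50.7 and G on the −x side, so G = (-50.700, 0.0000). Since A1 is tangent to PG there, WG ⟂ PG, so W = G + (0, -10.5) = (-50.700, -10.500). On A1, G sits at bearing 90° from W; a 116° counterclockwise sweep puts H at bearing 206°, so H = W + 10.5·(cos 206°, sin 206°) = (-60.137, -15.103). The tangent condition forces WH to be normal to HU, so HU runs along (−sin 206°, cos 206°); with |HU| = 18.4, U = (-52.071, -31.641). Then |PU| = |U − P| = 60.931.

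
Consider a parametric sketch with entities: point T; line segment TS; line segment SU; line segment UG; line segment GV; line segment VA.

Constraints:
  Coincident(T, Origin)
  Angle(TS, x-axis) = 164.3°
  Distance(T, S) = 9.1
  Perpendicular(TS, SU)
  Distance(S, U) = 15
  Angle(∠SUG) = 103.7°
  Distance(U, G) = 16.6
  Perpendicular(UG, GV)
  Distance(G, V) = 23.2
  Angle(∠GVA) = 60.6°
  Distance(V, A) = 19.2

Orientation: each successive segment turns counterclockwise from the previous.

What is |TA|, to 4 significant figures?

6.169

T is at the origin; TS runs at 164.3° with length 9.1, so S = (-8.760, 2.462). The perpendicularity gives SU at right angles to TS, so SU runs at -105.7°; with |SU| = 15.0, U = (-12.82, -11.98). ∠SUG = 103.7° gives UG at -29.40° from the x-axis; with |UG| = 16.6, G = (1.643, -20.13). UG is perpendicular to GV, so GV runs at 60.60°; with |GV| = 23.2, V = (13.03, 0.08525). ∠GVA = 60.6° gives VA at -180.0° from the x-axis; with |VA| = 19.2, A = (-6.168, 0.08525). Then |TA| = |A − T| = 6.169.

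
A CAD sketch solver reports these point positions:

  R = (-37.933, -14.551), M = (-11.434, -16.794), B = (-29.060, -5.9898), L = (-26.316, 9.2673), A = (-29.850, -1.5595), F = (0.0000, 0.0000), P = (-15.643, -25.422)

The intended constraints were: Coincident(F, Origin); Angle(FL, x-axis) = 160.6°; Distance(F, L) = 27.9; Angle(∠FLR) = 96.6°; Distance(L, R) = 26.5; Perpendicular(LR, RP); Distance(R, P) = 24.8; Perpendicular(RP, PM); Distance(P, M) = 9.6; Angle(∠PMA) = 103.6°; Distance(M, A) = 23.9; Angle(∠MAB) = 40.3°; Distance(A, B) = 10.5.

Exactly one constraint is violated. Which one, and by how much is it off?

Distance(A, B) = 10.5 — off by 6.00.

F = (0.00, 0.00) ✓; FL at 160.6° ✓; |FL| = 27.90 ✓; ∠FLR = 96.60° ✓; |LR| = 26.50 ✓; ∠(LR, RP) = 90.00° ✓; |RP| = 24.80 ✓; ∠(RP, PM) = 89.99° ✓; |PM| = 9.600 ✓; ∠PMA = 103.6° ✓; |MA| = 23.90 ✓; ∠MAB = 40.29° ✓; |AB| = 4.500 ✗.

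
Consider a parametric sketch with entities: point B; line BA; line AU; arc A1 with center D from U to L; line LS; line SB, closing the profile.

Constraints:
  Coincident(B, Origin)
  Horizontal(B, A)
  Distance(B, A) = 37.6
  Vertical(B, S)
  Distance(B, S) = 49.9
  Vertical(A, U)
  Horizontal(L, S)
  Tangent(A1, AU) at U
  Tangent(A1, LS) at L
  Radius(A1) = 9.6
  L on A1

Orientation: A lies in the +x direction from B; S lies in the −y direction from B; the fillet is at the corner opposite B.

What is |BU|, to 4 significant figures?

55.12

The virtual corner opposite B is at (37.60, -49.90). Since A1 is tangent to AU there, DU ⟂ AU and since A1 is tangent to LS there, DL ⟂ LS, with radius 9.6, so the center D sits 9.6 in from both sides at D = (28.00, -40.30). That places the tangent points at U = (37.60, -40.30) on AU and L = (28.00, -49.90) on LS. Then |BU| = |U − B| = 55.12.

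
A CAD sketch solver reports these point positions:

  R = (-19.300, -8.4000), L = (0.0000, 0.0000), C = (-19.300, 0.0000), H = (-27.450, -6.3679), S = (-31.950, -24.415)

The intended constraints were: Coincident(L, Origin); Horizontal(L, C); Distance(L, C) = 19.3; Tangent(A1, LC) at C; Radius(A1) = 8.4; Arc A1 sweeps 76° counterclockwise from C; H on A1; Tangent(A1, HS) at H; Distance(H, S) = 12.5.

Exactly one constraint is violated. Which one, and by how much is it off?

Distance(H, S) = 12.5 — off by 6.10.

L = (0.00, 0.00) ✓; L.y = 0.00, C.y = 0.00 ✓; |LC| = 19.30 ✓; ∠(RC, CL) = 90.00° ✓; |RC| = 8.400 ✓; bearing(R→H) − bearing(R→C) = 76.00° ✓; |RH| = 8.400 ✓; ∠(RH, HS) = 90.00° ✓; |HS| = 18.60 ✗.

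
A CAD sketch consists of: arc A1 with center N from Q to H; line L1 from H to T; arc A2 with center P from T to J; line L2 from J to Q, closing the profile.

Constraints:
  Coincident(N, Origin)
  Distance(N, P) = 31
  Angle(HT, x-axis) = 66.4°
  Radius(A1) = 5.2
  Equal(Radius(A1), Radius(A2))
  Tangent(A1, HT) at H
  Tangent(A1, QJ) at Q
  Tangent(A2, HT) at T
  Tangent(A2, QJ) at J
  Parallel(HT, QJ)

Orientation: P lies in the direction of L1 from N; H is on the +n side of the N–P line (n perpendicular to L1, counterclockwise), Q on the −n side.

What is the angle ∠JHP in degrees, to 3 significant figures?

9.02°

The slot axis is L1's direction at 66.4°, so u = (cos 66.4°, sin 66.4°) = (0.400, 0.916) and n = (−sin 66.4°, cos 66.4°) = (-0.916, 0.400). N is at the origin and P lies 31.0 along u from N, so P = 31.0·u = (12.4, 28.4). Tangency of A1 to both parallel lines with radius 5.2 puts H and Q at N ± 5.2·n: H = (-4.77, 2.08), Q = (4.77, -2.08). Equal radii place T and J the same way about P: T = P + 5.2·n = (7.65, 30.5), J = P − 5.2·n = (17.2, 26.3). Then cos ∠JHP = HJ·HP / (|HJ||HP|), giving 9.02°.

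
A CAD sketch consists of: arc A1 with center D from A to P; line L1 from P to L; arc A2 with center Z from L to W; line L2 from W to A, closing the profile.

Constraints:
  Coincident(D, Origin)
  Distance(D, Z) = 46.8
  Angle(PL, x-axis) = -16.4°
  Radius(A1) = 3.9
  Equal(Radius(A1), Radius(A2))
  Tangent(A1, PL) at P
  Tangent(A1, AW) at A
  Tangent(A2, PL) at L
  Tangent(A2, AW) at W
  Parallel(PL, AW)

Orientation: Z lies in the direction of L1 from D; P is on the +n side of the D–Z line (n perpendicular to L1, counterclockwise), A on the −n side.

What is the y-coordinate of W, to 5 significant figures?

-16.955

Tangency of A1 to both parallel lines with radius 3.9 puts P and A at D ± 3.9·n: P = (1.1011, 3.7413), A = (-1.1011, -3.7413). Equal radii place L and W the same way about Z: L = Z + 3.9·n = (45.997, -9.4723), W = Z − 3.9·n = (43.795, -16.955). So W.y = -16.955.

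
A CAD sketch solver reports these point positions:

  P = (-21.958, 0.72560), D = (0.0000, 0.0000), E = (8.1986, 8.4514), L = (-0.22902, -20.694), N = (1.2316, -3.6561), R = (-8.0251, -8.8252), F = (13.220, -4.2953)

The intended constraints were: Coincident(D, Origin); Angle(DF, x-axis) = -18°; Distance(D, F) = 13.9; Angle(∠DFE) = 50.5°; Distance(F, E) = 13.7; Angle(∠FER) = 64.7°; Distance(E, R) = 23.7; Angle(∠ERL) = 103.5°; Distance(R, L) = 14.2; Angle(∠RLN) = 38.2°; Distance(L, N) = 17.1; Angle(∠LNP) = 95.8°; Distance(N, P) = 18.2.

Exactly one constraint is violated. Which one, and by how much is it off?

Distance(N, P) = 18.2 — off by 5.40.

D = (0.00, 0.00) ✓; DF at -18.00° ✓; |DF| = 13.90 ✓; ∠DFE = 50.50° ✓; |FE| = 13.70 ✓; ∠FER = 64.70° ✓; |ER| = 23.70 ✓; ∠ERL = 103.5° ✓; |RL| = 14.20 ✓; ∠RLN = 38.20° ✓; |LN| = 17.10 ✓; ∠LNP = 95.80° ✓; |NP| = 23.60 ✗.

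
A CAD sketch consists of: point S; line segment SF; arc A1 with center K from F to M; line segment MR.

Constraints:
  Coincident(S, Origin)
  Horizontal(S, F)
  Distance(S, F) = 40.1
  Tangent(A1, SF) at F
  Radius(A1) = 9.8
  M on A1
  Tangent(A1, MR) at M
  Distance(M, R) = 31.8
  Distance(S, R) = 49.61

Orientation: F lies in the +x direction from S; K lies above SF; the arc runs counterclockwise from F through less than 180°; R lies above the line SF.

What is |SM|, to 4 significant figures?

50.36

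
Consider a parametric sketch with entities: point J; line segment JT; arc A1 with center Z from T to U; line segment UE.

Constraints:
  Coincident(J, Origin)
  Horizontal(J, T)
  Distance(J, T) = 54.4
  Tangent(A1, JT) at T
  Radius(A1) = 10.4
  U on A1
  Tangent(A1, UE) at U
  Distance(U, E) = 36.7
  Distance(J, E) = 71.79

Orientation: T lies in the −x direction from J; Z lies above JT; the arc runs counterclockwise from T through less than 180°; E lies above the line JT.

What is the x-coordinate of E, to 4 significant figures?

-52.91

Checks: |ZU| = 10.40 ✓; ∠(ZU, UE) = 90.00° ✓; |UE| = 36.70 ✓; |JE| = 71.79 ✓.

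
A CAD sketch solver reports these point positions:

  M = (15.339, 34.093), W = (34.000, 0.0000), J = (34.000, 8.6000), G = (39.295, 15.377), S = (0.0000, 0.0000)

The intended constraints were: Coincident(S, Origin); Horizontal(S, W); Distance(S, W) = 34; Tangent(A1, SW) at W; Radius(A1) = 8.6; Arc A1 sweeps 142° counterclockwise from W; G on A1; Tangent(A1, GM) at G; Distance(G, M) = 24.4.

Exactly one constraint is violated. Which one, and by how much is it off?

Distance(G, M) = 24.4 — off by 6.00.

S = (0.00, 0.00) ✓; S.y = 0.00, W.y = 0.00 ✓; |SW| = 34.00 ✓; ∠(JW, WS) = 90.00° ✓; |JW| = 8.600 ✓; bearing(J→G) − bearing(J→W) = 142.0° ✓; |JG| = 8.600 ✓; ∠(JG, GM) = 90.00° ✓; |GM| = 30.40 ✗.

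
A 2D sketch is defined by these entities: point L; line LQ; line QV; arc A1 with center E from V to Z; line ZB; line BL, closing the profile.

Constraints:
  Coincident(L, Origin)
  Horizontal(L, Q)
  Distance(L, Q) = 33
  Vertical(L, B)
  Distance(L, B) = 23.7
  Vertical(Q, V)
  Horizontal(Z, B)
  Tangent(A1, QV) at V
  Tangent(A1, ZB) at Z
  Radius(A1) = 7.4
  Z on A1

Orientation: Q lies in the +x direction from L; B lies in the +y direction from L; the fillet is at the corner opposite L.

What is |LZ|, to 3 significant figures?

34.9

The virtual corner opposite L is at (33.0, 23.7). Since A1 is tangent to QV there, EV ⟂ QV and A1 meets ZB tangentially, so EZ is at right angles to ZB, with radius 7.4, so the center E sits 7.4 in from both sides at E = (25.6, 16.3). That places the tangent points at V = (33.0, 16.3) on QV and Z = (25.6, 23.7) on ZB. Then |LZ| = |Z − L| = 34.9.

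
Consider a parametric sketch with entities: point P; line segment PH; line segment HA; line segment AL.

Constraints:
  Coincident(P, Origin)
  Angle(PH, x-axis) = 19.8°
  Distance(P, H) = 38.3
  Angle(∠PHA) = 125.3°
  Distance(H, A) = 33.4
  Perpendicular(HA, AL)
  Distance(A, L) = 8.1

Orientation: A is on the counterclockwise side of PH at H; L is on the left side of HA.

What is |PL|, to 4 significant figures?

60.17

∠PHA = 125.3°, so HA runs at 19.8° + (180° − 125.3°) = 74.50° from the x-axis; with |HA| = 33.4, A = H + 33.4·(cos 74.50°, sin 74.50°) = (44.96, 45.16). HA ⟂ AL; with |AL| = 8.1 on the left of HA, L = A + 8.1·(-0.9636, 0.2672) = (37.16, 47.32). Then |PL| = |L − P| = 60.17.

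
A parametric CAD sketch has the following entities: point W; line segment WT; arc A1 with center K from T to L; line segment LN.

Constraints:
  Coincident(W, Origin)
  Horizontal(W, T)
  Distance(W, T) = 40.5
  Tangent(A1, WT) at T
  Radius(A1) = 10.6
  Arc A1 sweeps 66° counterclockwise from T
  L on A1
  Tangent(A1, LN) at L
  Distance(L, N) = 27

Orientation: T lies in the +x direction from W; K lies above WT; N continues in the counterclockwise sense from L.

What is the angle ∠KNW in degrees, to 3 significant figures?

17.7°

On A1, T sits at bearing -90° from K; a 66° counterclockwise sweep puts L at bearing -24°, so L = K + 10.6·(cos -24°, sin -24°) = (50.2, 6.29). The tangent condition forces KL to be normal to LN, so LN runs along (−sin -24°, cos -24°); with |LN| = 27.0, N = (61.2, 31.0). Then cos ∠KNW = NK·NW / (|NK||NW|), giving 17.7°.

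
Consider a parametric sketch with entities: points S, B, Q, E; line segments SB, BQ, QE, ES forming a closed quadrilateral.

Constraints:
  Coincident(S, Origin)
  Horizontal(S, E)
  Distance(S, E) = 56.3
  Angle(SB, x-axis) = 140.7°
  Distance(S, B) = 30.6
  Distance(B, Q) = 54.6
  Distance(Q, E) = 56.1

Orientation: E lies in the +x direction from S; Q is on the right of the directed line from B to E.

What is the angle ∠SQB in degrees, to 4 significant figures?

19.45°

S is at the origin; SE is horizontal with |SE| = 56.3 and E in +x, so E = (56.3, 0). SB runs at 140.7° with |SB| = 30.6, so B = (-23.68, 19.38). Q is determined by |BQ| = 54.6 and |QE| = 56.1 together: it lies at the intersection of circle(B, 54.6) and circle(E, 56.1). With |BE| = 82.29, the foot of the radical line on BE is 40.14 from B and the perpendicular offset is √(54.6² − 40.14²) = 37.01. Taking the right-of-BE solution: Q = (6.612, -26.05).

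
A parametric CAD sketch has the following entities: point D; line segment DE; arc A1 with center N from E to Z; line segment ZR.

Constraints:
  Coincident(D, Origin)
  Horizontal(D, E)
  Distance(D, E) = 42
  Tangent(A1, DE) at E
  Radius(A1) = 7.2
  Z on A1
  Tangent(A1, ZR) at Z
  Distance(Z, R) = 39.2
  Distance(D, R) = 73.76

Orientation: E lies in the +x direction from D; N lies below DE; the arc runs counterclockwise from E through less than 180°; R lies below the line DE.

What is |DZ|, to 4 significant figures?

38.09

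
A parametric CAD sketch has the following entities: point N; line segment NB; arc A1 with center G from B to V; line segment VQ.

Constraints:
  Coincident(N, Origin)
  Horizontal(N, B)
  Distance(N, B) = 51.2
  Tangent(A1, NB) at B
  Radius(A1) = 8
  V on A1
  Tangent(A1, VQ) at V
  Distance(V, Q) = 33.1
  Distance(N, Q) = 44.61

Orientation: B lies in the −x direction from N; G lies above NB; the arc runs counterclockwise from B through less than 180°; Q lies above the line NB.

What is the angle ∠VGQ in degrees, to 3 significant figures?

76.4°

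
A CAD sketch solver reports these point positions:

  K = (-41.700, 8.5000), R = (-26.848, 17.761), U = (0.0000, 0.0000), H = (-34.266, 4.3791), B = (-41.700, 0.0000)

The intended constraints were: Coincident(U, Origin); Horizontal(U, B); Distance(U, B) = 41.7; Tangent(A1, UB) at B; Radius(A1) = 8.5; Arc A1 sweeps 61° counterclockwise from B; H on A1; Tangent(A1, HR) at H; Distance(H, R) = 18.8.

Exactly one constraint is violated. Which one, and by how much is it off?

Distance(H, R) = 18.8 — off by 3.50.

U = (0.00, 0.00) ✓; U.y = 0.00, B.y = 0.00 ✓; |UB| = 41.70 ✓; ∠(KB, BU) = 90.00° ✓; |KB| = 8.500 ✓; bearing(K→H) − bearing(K→B) = 61.00° ✓; |KH| = 8.500 ✓; ∠(KH, HR) = 90.00° ✓; |HR| = 15.30 ✗.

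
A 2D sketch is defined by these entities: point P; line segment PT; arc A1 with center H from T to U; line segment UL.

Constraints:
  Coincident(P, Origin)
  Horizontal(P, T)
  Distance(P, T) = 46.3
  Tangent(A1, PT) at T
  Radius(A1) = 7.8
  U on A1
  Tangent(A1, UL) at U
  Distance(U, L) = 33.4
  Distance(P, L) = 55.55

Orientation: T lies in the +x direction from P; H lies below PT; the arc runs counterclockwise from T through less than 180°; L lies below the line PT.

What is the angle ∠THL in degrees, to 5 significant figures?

165.18°

Checks: |HU| = 7.800 ✓; ∠(HU, UL) = 90.00° ✓; |UL| = 33.40 ✓; |PL| = 55.55 ✓.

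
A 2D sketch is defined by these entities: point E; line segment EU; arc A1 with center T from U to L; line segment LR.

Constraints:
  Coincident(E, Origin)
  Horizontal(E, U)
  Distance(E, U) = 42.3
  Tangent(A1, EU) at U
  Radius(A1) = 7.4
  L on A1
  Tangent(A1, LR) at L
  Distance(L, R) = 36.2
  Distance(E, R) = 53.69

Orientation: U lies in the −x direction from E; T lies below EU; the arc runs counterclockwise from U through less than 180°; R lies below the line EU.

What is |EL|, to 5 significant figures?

50.051

Checks: |TU| = 7.400 ✓; |TL| = 7.400 ✓; ∠(TL, LR) = 90.00° ✓; |LR| = 36.20 ✓; |ER| = 53.69 ✓.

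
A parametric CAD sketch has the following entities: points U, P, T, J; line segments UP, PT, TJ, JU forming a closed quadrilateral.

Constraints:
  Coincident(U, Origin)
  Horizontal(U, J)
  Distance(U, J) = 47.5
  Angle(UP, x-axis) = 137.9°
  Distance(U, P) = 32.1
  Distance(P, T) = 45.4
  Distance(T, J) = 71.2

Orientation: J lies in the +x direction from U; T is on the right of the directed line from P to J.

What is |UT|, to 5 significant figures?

30.773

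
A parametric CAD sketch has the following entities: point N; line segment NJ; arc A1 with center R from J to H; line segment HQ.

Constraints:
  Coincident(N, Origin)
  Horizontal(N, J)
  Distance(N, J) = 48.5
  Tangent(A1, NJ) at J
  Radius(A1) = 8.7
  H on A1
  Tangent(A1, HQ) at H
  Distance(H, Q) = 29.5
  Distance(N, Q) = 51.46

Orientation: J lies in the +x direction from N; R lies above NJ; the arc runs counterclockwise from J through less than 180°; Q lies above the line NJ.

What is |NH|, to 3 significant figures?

57.0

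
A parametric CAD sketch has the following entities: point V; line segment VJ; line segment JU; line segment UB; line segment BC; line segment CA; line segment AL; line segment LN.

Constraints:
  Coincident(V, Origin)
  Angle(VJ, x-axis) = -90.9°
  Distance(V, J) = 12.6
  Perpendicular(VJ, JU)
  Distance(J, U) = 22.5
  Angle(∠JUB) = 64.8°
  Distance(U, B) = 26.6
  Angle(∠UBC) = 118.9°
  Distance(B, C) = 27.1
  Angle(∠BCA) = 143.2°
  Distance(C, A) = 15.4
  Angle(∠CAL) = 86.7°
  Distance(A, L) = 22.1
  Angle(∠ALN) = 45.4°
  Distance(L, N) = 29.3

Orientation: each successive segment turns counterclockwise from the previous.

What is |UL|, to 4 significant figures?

38.16

V is at the origin; VJ runs at -90.9° with length 12.6, so J = (-0.1979, -12.60). The perpendicularity gives JU at right angles to VJ, so JU runs at -0.9000°; with |JU| = 22.5, U = (22.30, -12.95). ∠JUB = 64.8° gives UB at 114.3° from the x-axis; with |UB| = 26.6, B = (11.35, 11.29). ∠UBC = 118.9° gives BC at 175.4° from the x-axis; with |BC| = 27.1, C = (-15.66, 13.46). ∠BCA = 143.2° gives CA at -147.8° from the x-axis; with |CA| = 15.4, A = (-28.69, 5.259). ∠CAL = 86.7° gives AL at -54.50° from the x-axis; with |AL| = 22.1, L = (-15.86, -12.73). Then |UL| = |L − U| = 38.16.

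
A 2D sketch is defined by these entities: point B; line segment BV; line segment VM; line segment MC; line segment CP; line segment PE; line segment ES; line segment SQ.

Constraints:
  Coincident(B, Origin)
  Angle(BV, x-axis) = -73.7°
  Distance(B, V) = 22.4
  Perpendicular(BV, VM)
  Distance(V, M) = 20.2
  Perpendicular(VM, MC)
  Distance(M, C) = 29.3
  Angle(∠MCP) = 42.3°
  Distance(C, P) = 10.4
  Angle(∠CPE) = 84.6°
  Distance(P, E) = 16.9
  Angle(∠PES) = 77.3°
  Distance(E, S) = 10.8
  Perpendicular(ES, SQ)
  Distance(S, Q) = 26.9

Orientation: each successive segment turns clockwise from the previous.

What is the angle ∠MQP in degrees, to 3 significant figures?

8.77°

∠PES = 77.3° gives ES at 130° from the x-axis; with |ES| = 10.8, S = (-29.6, -9.79). The perpendicularity gives SQ at right angles to ES, so SQ runs at 40.5°; with |SQ| = 26.9, Q = (-9.13, 7.68). Then cos ∠MQP = QM·QP / (|QM||QP|), giving 8.77°.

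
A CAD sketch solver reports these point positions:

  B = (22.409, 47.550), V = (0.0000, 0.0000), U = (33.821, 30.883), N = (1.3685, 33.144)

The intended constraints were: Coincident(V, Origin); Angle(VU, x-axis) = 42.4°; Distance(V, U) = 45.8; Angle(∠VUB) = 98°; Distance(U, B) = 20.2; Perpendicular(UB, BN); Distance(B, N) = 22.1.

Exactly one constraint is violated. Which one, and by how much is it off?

Distance(B, N) = 22.1 — off by 3.40.

V = (0.00, 0.00) ✓; VU at 42.40° ✓; |VU| = 45.80 ✓; ∠VUB = 98.00° ✓; |UB| = 20.20 ✓; ∠(UB, BN) = 90.00° ✓; |BN| = 25.50 ✗.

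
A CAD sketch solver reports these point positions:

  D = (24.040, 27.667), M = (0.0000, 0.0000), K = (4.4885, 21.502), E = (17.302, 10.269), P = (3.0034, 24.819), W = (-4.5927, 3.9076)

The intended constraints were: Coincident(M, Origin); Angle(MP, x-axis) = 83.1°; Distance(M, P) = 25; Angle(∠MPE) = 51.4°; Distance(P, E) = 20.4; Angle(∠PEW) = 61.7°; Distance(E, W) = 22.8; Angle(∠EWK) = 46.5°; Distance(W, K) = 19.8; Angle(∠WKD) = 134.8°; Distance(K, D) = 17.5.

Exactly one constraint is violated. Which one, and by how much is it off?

Distance(K, D) = 17.5 — off by 3.00.

M = (0.00, 0.00) ✓; MP at 83.10° ✓; |MP| = 25.00 ✓; ∠MPE = 51.40° ✓; |PE| = 20.40 ✓; ∠PEW = 61.70° ✓; |EW| = 22.80 ✓; ∠EWK = 46.50° ✓; |WK| = 19.80 ✓; ∠WKD = 134.8° ✓; |KD| = 20.50 ✗.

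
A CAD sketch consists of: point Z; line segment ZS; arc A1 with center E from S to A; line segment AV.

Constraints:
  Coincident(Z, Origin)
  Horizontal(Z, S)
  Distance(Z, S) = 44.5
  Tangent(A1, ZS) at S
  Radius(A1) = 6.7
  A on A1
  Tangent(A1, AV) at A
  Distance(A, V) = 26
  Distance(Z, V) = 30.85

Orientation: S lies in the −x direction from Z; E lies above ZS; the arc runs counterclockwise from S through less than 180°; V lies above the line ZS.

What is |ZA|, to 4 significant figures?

39.59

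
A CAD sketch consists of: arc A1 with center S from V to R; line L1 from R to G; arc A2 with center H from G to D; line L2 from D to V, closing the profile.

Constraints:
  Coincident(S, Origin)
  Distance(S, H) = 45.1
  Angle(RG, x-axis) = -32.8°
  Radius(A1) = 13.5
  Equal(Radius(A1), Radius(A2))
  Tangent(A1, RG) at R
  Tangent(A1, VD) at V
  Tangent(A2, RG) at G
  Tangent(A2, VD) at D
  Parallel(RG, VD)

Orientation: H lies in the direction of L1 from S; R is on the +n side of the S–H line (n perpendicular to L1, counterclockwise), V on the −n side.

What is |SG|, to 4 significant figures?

47.08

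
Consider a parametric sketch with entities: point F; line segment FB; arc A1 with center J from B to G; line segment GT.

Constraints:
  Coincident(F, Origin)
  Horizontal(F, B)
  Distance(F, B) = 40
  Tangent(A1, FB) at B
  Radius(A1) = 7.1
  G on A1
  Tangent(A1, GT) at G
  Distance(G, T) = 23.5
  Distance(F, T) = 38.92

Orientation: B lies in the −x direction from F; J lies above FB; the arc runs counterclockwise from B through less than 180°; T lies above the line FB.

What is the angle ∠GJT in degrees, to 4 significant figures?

73.19°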